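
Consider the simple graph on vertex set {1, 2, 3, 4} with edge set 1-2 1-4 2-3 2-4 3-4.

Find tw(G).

2

A width-2 tree decomposition is:
Bags: B1 = {2, 3, 4}  B2 = {1, 2, 4}
Tree: B1–B2
The largest bag has 3 vertices, giving width 2; this decomposition certifies tw(G) ≤ 2. For the lower bound, the 3 vertices {1, 2, 4} are pairwise adjacent, and any tree decomposition puts a clique entirely inside one bag — forcing width ≥ 2. Therefore the treewidth is 2.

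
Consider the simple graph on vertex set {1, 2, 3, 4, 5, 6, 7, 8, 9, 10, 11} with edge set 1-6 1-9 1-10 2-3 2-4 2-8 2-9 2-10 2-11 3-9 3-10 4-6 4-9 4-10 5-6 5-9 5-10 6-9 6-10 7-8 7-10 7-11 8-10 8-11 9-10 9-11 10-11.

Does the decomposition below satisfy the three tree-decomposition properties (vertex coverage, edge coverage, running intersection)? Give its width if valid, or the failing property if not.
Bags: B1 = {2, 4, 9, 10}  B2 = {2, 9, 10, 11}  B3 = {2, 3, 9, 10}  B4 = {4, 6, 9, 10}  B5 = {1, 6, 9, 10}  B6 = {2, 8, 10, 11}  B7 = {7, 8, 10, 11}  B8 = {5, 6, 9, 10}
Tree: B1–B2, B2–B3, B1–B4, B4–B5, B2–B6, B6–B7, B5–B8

Yes; width 3.

Vertex coverage: the bags together contain {1, 2, 3, 4, 5, 6, 7, 8, 9, 10, 11}, the full vertex set. Edge coverage: each edge of G has both endpoints in at least one bag. Running intersection: for every vertex, the bags containing it form a connected subtree. All three properties hold, so this is a valid tree decomposition of width max|bag| − 1 = 3, and hence tw(G) ≤ 3.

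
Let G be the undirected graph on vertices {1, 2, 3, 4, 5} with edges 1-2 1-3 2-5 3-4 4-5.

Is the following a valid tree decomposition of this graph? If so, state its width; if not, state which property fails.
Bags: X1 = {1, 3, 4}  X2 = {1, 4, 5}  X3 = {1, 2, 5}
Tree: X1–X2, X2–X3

Yes; width 2.

Checking the three conditions: (i) the bags cover all of {1, 2, 3, 4, 5}; (ii) for each edge, some bag contains both endpoints; (iii) the bags containing any fixed vertex form a subtree. All hold, so the decomposition is valid with width 3 − 1 = 2.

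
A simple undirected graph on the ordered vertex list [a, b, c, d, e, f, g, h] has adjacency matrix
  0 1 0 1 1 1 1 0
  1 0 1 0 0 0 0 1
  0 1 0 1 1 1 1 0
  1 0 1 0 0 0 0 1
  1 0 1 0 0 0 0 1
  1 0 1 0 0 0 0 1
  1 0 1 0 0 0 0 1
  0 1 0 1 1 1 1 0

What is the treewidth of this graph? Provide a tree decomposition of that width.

The largest bag has 4 vertices, giving width 3; this decomposition certifies tw(G) ≤ 3. For the lower bound: the 4 vertex sets {f,h}, {c,d}, {a}, {e} are disjoint, each induces a connected subgraph, and every pair is joined by at least one edge of G. Contracting each set to a single vertex therefore yields K_{4} as a minor, and since treewidth is minor-monotone, tw(G) ≥ tw(K_{4}) = 3. The upper and lower bounds meet at 3, so that is the treewidth.

Treewidth 3.
Bags: B1 = {a, c, f, h}  B2 = {a, c, d, h}  B3 = {a, c, e, h}  B4 = {a, c, g, h}  B5 = {a, b, c, h}
Tree: B1–B2, B2–B3, B3–B4, B4–B5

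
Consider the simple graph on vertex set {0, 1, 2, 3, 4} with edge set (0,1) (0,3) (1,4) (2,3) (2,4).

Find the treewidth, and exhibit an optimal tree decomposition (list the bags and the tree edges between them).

Treewidth 2.
One such decomposition:
Bags: B1 = {1, 2, 4}  B2 = {1, 2, 3}  B3 = {0, 1, 3}
Tree: B1–B2, B2–B3

The largest bag has 3 vertices, giving width 2; this decomposition certifies tw(G) ≤ 2. Since 1–4–2–3–0–1 is a cycle in G, G is not acyclic. Forests are exactly the graphs of treewidth ≤ 1, so tw(G) ≥ 2. Hence tw(G) = 2 exactly.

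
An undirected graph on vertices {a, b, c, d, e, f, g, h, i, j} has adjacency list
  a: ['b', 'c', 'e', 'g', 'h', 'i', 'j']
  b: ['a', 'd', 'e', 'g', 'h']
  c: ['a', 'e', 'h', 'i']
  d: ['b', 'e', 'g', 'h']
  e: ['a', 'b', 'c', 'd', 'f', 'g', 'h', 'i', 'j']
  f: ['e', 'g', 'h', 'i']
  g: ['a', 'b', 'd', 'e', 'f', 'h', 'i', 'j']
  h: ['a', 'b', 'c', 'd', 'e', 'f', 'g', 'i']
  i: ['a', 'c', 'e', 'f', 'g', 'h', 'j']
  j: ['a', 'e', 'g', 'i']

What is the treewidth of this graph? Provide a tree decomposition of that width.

Every bag has size at most 5, so the width is 5 − 1 = 4 and tw(G) ≤ 4. Conversely, {a, e, g, i, j} is a clique of size 5, and the vertices of any clique must share a bag in every tree decomposition; so some bag has ≥ 5 vertices and tw(G) ≥ 4. Hence tw(G) = 4 exactly.

Treewidth 4.
One optimal decomposition is:
Bags: B1 = {a, e, g, h, i}  B2 = {e, f, g, h, i}  B3 = {a, c, e, h, i}  B4 = {a, b, e, g, h}  B5 = {a, e, g, i, j}  B6 = {b, d, e, g, h}
Tree: B1–B2, B1–B3, B1–B4, B1–B5, B4–B6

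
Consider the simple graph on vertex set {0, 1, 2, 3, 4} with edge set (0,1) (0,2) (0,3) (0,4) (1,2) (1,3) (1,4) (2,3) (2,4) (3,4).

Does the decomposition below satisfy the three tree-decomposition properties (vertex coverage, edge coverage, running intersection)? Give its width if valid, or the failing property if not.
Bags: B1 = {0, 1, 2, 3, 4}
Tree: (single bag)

Yes; width 4.

Every vertex of G appears in some bag (union = {0, 1, 2, 3, 4}); every edge is covered by a bag; and for each vertex v the set of bags containing v is connected in the bag tree. The decomposition is therefore valid. The largest bag has 5 vertices, so the width is 4.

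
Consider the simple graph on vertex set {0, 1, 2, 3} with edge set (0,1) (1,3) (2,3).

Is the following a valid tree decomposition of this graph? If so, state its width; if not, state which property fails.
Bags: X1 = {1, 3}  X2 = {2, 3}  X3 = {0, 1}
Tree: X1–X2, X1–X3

Yes; width 1.

Vertex coverage: the bags together contain {0, 1, 2, 3}, the full vertex set. Edge coverage: each edge of G has both endpoints in at least one bag. Running intersection: for every vertex, the bags containing it form a connected subtree. All three properties hold, so this is a valid tree decomposition of width max|bag| − 1 = 1, and hence tw(G) ≤ 1.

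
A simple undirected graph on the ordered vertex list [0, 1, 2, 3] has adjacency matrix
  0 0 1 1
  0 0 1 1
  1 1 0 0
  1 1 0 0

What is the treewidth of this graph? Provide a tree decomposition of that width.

Treewidth 2.
Bags: B1 = {1, 2, 3}  B2 = {0, 2, 3}
Tree: B1–B2

Each bag holds 3 vertices, so the decomposition has width 2, which upper-bounds the treewidth. Since 2–1–3–0–2 is a cycle in G, G is not acyclic. Forests are exactly the graphs of treewidth ≤ 1, so tw(G) ≥ 2. Combining the bounds, tw(G) = 2.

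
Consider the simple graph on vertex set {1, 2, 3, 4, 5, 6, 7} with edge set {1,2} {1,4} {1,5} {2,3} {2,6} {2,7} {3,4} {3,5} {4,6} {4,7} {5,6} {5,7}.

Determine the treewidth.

3

A width-3 tree decomposition is:
Bags: B1 = {1, 2, 4, 5}  B2 = {2, 4, 5, 6}  B3 = {2, 3, 4, 5}  B4 = {2, 4, 5, 7}
Tree: B1–B2, B2–B3, B3–B4
Each bag holds 4 vertices, so the decomposition has width 3, which upper-bounds the treewidth. For the lower bound: the 4 vertex sets {1,5}, {2,6}, {4}, {3} are disjoint, each induces a connected subgraph, and every pair is joined by at least one edge of G. Contracting each set to a single vertex therefore yields K_{4} as a minor, and since treewidth is minor-monotone, tw(G) ≥ tw(K_{4}) = 3. The upper and lower bounds meet at 3, so that is the treewidth.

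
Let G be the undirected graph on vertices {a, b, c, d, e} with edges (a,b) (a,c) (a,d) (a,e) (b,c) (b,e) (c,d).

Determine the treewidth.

A width-2 tree decomposition is:
Bags: B1 = {a, c, d}  B2 = {a, b, c}  B3 = {a, b, e}
Tree: B1–B2, B2–B3
Each bag holds 3 vertices, so the decomposition has width 2, which upper-bounds the treewidth. On the other hand G contains the 3-clique {a, b, e}. A clique must lie in a single bag of any decomposition, so no decomposition can have width below 2. Combining the bounds, tw(G) = 2.

2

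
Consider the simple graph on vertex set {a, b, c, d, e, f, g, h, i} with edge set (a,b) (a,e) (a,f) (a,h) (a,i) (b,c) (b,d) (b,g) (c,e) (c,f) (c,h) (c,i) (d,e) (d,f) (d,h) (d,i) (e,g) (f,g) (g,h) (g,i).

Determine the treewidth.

A width-4 tree decomposition is:
Bags: B1 = {a, c, d, g, h}  B2 = {a, c, d, g, i}  B3 = {a, b, c, d, g}  B4 = {a, c, d, e, g}  B5 = {a, c, d, f, g}
Tree: B1–B2, B2–B3, B3–B4, B4–B5
Every bag has size at most 5, so the width is 5 − 1 = 4 and tw(G) ≤ 4. For the lower bound: the 5 vertex sets {d,h}, {a,i}, {b,g}, {c}, {e} are disjoint, each induces a connected subgraph, and every pair is joined by at least one edge of G. Contracting each set to a single vertex therefore yields K_{5} as a minor, and since treewidth is minor-monotone, tw(G) ≥ tw(K_{5}) = 4. The upper and lower bounds meet at 4, so that is the treewidth.

4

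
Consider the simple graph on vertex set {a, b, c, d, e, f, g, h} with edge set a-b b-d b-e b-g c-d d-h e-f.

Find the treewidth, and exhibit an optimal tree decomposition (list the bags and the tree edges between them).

Treewidth 1.
One optimal decomposition is:
Bags: B1 = {b, e}  B2 = {a, b}  B3 = {b, d}  B4 = {d, h}  B5 = {e, f}  B6 = {c, d}  B7 = {b, g}
Tree: B1–B2, B1–B3, B3–B4, B1–B5, B3–B6, B2–B7

The largest bag has 2 vertices, giving width 1; this decomposition certifies tw(G) ≤ 1. Since G has at least one edge (e.g. e–b), it is not an edgeless graph, so tw(G) ≥ 1. The upper and lower bounds meet at 1, so that is the treewidth.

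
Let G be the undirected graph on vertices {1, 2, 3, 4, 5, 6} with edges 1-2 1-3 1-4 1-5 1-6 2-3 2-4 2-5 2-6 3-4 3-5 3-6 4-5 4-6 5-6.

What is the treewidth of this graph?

5

A width-5 tree decomposition is:
Bags: B1 = {1, 2, 3, 4, 5, 6}
Tree: (single bag)
A single bag containing all 6 vertices is trivially a valid decomposition of width 5. For the lower bound, the 6 vertices {1, 2, 3, 4, 5, 6} are pairwise adjacent, and any tree decomposition puts a clique entirely inside one bag — forcing width ≥ 5. The upper and lower bounds meet at 5, so that is the treewidth.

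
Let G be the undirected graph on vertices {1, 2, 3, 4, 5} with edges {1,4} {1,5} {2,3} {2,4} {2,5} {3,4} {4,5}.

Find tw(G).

A width-2 tree decomposition is:
Bags: B1 = {1, 4, 5}  B2 = {2, 4, 5}  B3 = {2, 3, 4}
Tree: B1–B2, B2–B3
Every bag has size at most 3, so the width is 3 − 1 = 2 and tw(G) ≤ 2. For the lower bound, the 3 vertices {1, 4, 5} are pairwise adjacent, and any tree decomposition puts a clique entirely inside one bag — forcing width ≥ 2. Therefore the treewidth is 2.

2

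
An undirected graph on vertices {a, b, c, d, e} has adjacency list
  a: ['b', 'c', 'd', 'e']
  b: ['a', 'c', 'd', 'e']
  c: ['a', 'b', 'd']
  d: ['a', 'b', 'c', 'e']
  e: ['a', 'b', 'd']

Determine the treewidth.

3

A width-3 tree decomposition is:
Bags: B1 = {a, b, d, e}  B2 = {a, b, c, d}
Tree: B1–B2
Every bag has size at most 4, so the width is 4 − 1 = 3 and tw(G) ≤ 3. On the other hand G contains the 4-clique {a, b, d, e}. A clique must lie in a single bag of any decomposition, so no decomposition can have width below 3. Hence tw(G) = 3 exactly.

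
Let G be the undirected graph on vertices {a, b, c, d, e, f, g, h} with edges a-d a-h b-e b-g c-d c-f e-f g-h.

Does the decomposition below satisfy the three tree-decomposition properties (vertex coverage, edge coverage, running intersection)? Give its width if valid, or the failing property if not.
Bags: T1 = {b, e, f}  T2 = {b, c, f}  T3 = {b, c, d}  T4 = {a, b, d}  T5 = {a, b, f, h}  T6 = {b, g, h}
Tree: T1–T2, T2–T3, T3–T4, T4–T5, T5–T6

A tree decomposition must satisfy three properties: every vertex lies in some bag; for every edge, both endpoints lie together in some bag; and for every vertex, the bags containing it form a connected subtree. Here bags containing vertex f are not connected in the tree, so the decomposition is invalid.

No — bags containing vertex f are not connected in the tree.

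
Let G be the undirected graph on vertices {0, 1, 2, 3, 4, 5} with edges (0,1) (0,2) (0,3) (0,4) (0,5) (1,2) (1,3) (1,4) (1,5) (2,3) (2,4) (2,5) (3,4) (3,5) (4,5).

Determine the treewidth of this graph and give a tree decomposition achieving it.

A single bag containing all 6 vertices is trivially a valid decomposition of width 5. Conversely, {0, 1, 2, 3, 4, 5} is a clique of size 6, and the vertices of any clique must share a bag in every tree decomposition; so some bag has ≥ 6 vertices and tw(G) ≥ 5. Hence tw(G) = 5 exactly.

Treewidth 5.
Bags: B1 = {0, 1, 2, 3, 4, 5}
Tree: (single bag)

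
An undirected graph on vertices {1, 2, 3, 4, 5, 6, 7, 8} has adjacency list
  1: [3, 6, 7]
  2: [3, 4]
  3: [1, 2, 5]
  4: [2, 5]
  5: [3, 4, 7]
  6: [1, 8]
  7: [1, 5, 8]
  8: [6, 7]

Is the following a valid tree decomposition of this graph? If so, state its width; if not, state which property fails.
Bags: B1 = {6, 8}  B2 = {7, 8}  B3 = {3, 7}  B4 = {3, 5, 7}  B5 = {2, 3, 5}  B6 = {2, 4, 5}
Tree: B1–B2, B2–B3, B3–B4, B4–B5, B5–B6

No — vertex 1 appears in no bag.

A tree decomposition must satisfy three properties: every vertex lies in some bag; for every edge, both endpoints lie together in some bag; and for every vertex, the bags containing it form a connected subtree. Here vertex 1 appears in no bag, so the decomposition is invalid.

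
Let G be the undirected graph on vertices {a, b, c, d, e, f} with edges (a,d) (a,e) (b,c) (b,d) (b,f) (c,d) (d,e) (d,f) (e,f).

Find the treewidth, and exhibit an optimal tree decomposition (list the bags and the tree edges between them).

Every bag has size at most 3, so the width is 3 − 1 = 2 and tw(G) ≤ 2. Conversely, {a, d, e} is a clique of size 3, and the vertices of any clique must share a bag in every tree decomposition; so some bag has ≥ 3 vertices and tw(G) ≥ 2. Therefore the treewidth is 2.

Treewidth 2.
One such decomposition:
Bags: B1 = {b, d, f}  B2 = {b, c, d}  B3 = {d, e, f}  B4 = {a, d, e}
Tree: B1–B2, B1–B3, B3–B4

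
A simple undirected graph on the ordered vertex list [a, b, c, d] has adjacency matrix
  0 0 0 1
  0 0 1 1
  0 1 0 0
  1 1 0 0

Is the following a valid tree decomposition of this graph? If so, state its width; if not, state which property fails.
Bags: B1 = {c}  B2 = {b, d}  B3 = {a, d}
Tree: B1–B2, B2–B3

A tree decomposition must satisfy three properties: every vertex lies in some bag; for every edge, both endpoints lie together in some bag; and for every vertex, the bags containing it form a connected subtree. Here edge (b,c) lies in no bag, so the decomposition is invalid.

No — edge (b,c) lies in no bag.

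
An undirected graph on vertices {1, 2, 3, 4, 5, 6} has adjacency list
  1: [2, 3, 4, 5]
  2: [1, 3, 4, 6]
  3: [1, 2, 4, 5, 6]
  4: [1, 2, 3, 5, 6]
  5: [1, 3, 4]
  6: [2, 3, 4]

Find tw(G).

3

A width-3 tree decomposition is:
Bags: B1 = {1, 2, 3, 4}  B2 = {2, 3, 4, 6}  B3 = {1, 3, 4, 5}
Tree: B1–B2, B1–B3
Every bag has size at most 4, so the width is 4 − 1 = 3 and tw(G) ≤ 3. Conversely, {1, 2, 3, 4} is a clique of size 4, and the vertices of any clique must share a bag in every tree decomposition; so some bag has ≥ 4 vertices and tw(G) ≥ 3. Hence tw(G) = 3 exactly.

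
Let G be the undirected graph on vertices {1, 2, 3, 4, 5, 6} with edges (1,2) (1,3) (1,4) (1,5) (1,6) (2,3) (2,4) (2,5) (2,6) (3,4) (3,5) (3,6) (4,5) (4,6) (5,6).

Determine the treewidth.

5

A width-5 tree decomposition is:
Bags: B1 = {1, 2, 3, 4, 5, 6}
Tree: (single bag)
A single bag containing all 6 vertices is trivially a valid decomposition of width 5. On the other hand G contains the 6-clique {1, 2, 3, 4, 5, 6}. A clique must lie in a single bag of any decomposition, so no decomposition can have width below 5. The upper and lower bounds meet at 5, so that is the treewidth.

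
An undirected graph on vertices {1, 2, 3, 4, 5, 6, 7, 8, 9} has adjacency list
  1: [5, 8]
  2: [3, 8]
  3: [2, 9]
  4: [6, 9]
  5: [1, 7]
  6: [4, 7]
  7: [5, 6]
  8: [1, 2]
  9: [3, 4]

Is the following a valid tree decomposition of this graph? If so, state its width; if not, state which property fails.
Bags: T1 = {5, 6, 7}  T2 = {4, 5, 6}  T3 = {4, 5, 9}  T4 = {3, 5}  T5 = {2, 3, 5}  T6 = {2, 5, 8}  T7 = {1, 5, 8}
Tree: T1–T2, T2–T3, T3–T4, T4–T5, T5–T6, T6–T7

A tree decomposition must satisfy three properties: every vertex lies in some bag; for every edge, both endpoints lie together in some bag; and for every vertex, the bags containing it form a connected subtree. Here edge (9,3) lies in no bag, so the decomposition is invalid.

No — edge (9,3) lies in no bag.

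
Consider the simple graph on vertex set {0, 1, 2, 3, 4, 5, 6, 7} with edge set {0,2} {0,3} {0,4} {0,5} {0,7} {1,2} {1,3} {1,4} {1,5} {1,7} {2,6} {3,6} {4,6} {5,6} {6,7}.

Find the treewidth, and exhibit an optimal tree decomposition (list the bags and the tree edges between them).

Treewidth 3.
Bags: B1 = {0, 1, 5, 6}  B2 = {0, 1, 4, 6}  B3 = {0, 1, 6, 7}  B4 = {0, 1, 2, 6}  B5 = {0, 1, 3, 6}
Tree: B1–B2, B2–B3, B3–B4, B4–B5

The largest bag has 4 vertices, giving width 3; this decomposition certifies tw(G) ≤ 3. For the lower bound: the 4 vertex sets {5,6}, {1,4}, {0}, {7} are disjoint, each induces a connected subgraph, and every pair is joined by at least one edge of G. Contracting each set to a single vertex therefore yields K_{4} as a minor, and since treewidth is minor-monotone, tw(G) ≥ tw(K_{4}) = 3. Combining the bounds, tw(G) = 3.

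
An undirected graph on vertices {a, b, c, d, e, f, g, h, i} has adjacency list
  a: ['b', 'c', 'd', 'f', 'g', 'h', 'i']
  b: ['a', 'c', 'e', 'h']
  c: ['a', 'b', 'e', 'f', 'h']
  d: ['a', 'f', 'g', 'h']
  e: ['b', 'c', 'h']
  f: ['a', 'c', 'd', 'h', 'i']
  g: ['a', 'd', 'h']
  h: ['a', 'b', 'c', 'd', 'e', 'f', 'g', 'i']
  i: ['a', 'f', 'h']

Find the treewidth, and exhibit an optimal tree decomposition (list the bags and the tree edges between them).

Treewidth 3.
One optimal decomposition is:
Bags: B1 = {a, d, f, h}  B2 = {a, c, f, h}  B3 = {a, b, c, h}  B4 = {b, c, e, h}  B5 = {a, f, h, i}  B6 = {a, d, g, h}
Tree: B1–B2, B2–B3, B3–B4, B2–B5, B1–B6

The largest bag has 4 vertices, giving width 3; this decomposition certifies tw(G) ≤ 3. Conversely, {b, c, e, h} is a clique of size 4, and the vertices of any clique must share a bag in every tree decomposition; so some bag has ≥ 4 vertices and tw(G) ≥ 3. Hence tw(G) = 3 exactly.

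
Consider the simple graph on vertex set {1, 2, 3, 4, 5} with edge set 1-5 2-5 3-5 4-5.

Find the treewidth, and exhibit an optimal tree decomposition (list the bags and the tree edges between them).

Each bag holds 2 vertices, so the decomposition has width 1, which upper-bounds the treewidth. Since G has at least one edge (e.g. 5–4), it is not an edgeless graph, so tw(G) ≥ 1. Combining the bounds, tw(G) = 1.

Treewidth 1.
One optimal decomposition is:
Bags: B1 = {4, 5}  B2 = {2, 5}  B3 = {1, 5}  B4 = {3, 5}
Tree: B1–B2, B1–B3, B1–B4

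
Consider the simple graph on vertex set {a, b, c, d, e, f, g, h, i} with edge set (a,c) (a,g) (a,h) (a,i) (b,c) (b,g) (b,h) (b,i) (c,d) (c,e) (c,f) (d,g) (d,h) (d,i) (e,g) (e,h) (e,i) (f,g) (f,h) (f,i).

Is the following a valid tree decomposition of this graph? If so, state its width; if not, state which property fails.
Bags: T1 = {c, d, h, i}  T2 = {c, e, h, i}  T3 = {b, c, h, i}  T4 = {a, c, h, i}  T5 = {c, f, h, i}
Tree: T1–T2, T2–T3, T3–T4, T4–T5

No — vertex g appears in no bag.

A tree decomposition must satisfy three properties: every vertex lies in some bag; for every edge, both endpoints lie together in some bag; and for every vertex, the bags containing it form a connected subtree. Here vertex g appears in no bag, so the decomposition is invalid.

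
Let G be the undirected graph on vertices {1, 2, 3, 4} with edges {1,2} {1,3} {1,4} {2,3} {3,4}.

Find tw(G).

2

A width-2 tree decomposition is:
Bags: B1 = {1, 3, 4}  B2 = {1, 2, 3}
Tree: B1–B2
Each bag holds 3 vertices, so the decomposition has width 2, which upper-bounds the treewidth. Conversely, {1, 2, 3} is a clique of size 3, and the vertices of any clique must share a bag in every tree decomposition; so some bag has ≥ 3 vertices and tw(G) ≥ 2. The upper and lower bounds meet at 2, so that is the treewidth.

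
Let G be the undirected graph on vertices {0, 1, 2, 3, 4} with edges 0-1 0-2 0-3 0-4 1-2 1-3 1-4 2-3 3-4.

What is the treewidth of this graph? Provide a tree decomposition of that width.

Treewidth 3.
One such decomposition:
Bags: B1 = {0, 1, 2, 3}  B2 = {0, 1, 3, 4}
Tree: B1–B2

Each bag holds 4 vertices, so the decomposition has width 3, which upper-bounds the treewidth. For the lower bound, the 4 vertices {0, 1, 2, 3} are pairwise adjacent, and any tree decomposition puts a clique entirely inside one bag — forcing width ≥ 3. The upper and lower bounds meet at 3, so that is the treewidth.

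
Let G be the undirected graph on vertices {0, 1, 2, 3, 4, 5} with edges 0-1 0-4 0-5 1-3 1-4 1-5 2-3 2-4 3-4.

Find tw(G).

A width-2 tree decomposition is:
Bags: B1 = {0, 1, 4}  B2 = {1, 3, 4}  B3 = {0, 1, 5}  B4 = {2, 3, 4}
Tree: B1–B2, B1–B3, B2–B4
Every bag has size at most 3, so the width is 3 − 1 = 2 and tw(G) ≤ 2. Conversely, {0, 1, 4} is a clique of size 3, and the vertices of any clique must share a bag in every tree decomposition; so some bag has ≥ 3 vertices and tw(G) ≥ 2. Therefore the treewidth is 2.

2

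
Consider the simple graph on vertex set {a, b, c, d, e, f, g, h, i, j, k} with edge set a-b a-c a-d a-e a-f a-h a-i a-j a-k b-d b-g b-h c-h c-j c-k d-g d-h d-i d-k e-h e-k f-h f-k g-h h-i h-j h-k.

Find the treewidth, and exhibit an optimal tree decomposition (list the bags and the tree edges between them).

Every bag has size at most 4, so the width is 4 − 1 = 3 and tw(G) ≤ 3. On the other hand G contains the 4-clique {b, d, g, h}. A clique must lie in a single bag of any decomposition, so no decomposition can have width below 3. Hence tw(G) = 3 exactly.

Treewidth 3.
Bags: B1 = {a, e, h, k}  B2 = {a, d, h, k}  B3 = {a, d, h, i}  B4 = {a, f, h, k}  B5 = {a, c, h, k}  B6 = {a, b, d, h}  B7 = {a, c, h, j}  B8 = {b, d, g, h}
Tree: B1–B2, B2–B3, B2–B4, B4–B5, B2–B6, B5–B7, B6–B8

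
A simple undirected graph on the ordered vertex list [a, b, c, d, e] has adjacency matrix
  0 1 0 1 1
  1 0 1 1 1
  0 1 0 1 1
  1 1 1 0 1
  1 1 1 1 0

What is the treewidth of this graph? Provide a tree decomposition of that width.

Each bag holds 4 vertices, so the decomposition has width 3, which upper-bounds the treewidth. On the other hand G contains the 4-clique {b, c, d, e}. A clique must lie in a single bag of any decomposition, so no decomposition can have width below 3. Hence tw(G) = 3 exactly.

Treewidth 3.
One optimal decomposition is:
Bags: B1 = {b, c, d, e}  B2 = {a, b, d, e}
Tree: B1–B2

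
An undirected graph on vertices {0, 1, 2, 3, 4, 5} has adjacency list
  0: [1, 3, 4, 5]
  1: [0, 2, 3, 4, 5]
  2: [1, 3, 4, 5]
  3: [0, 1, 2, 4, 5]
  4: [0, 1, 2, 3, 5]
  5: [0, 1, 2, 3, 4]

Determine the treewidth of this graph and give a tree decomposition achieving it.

Treewidth 4.
One optimal decomposition is:
Bags: B1 = {0, 1, 3, 4, 5}  B2 = {1, 2, 3, 4, 5}
Tree: B1–B2

Every bag has size at most 5, so the width is 5 − 1 = 4 and tw(G) ≤ 4. For the lower bound, the 5 vertices {0, 1, 3, 4, 5} are pairwise adjacent, and any tree decomposition puts a clique entirely inside one bag — forcing width ≥ 4. Hence tw(G) = 4 exactly.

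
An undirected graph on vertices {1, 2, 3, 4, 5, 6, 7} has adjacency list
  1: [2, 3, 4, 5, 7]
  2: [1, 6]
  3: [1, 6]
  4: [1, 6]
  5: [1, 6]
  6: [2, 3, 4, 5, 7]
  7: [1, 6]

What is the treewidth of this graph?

A width-2 tree decomposition is:
Bags: B1 = {1, 6, 7}  B2 = {1, 3, 6}  B3 = {1, 5, 6}  B4 = {1, 4, 6}  B5 = {1, 2, 6}
Tree: B1–B2, B2–B3, B3–B4, B4–B5
Each bag holds 3 vertices, so the decomposition has width 2, which upper-bounds the treewidth. The edges 1–7–6–3–1 form a cycle, so G is not a tree and its treewidth is at least 2. The upper and lower bounds meet at 2, so that is the treewidth.

2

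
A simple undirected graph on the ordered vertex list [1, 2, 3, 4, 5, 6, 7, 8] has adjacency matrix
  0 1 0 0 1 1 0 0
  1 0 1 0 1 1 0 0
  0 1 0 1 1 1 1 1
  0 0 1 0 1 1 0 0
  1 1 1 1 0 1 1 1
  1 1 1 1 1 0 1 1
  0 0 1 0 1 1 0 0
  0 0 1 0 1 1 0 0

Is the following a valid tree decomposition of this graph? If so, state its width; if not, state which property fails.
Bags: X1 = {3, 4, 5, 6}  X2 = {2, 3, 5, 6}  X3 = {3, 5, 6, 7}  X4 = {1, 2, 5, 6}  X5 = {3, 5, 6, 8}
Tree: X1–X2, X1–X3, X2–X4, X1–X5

Every vertex of G appears in some bag (union = {1, 2, 3, 4, 5, 6, 7, 8}); every edge is covered by a bag; and for each vertex v the set of bags containing v is connected in the bag tree. The decomposition is therefore valid. The largest bag has 4 vertices, so the width is 3.

Yes; width 3.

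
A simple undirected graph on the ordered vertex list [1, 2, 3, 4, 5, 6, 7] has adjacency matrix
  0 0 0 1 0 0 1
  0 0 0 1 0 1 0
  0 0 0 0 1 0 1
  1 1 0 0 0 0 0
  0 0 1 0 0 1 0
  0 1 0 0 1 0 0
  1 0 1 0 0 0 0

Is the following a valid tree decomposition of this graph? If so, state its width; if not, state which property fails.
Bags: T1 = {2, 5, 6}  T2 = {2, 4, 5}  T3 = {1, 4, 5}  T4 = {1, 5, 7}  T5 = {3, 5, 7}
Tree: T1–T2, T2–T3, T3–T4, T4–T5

Vertex coverage: the bags together contain {1, 2, 3, 4, 5, 6, 7}, the full vertex set. Edge coverage: each edge of G has both endpoints in at least one bag. Running intersection: for every vertex, the bags containing it form a connected subtree. All three properties hold, so this is a valid tree decomposition of width max|bag| − 1 = 2, and hence tw(G) ≤ 2.

Yes; width 2.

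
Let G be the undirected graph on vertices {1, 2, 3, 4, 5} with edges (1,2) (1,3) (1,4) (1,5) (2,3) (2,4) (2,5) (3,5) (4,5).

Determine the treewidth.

A width-3 tree decomposition is:
Bags: B1 = {1, 2, 3, 5}  B2 = {1, 2, 4, 5}
Tree: B1–B2
The largest bag has 4 vertices, giving width 3; this decomposition certifies tw(G) ≤ 3. For the lower bound, the 4 vertices {1, 2, 3, 5} are pairwise adjacent, and any tree decomposition puts a clique entirely inside one bag — forcing width ≥ 3. Combining the bounds, tw(G) = 3.

3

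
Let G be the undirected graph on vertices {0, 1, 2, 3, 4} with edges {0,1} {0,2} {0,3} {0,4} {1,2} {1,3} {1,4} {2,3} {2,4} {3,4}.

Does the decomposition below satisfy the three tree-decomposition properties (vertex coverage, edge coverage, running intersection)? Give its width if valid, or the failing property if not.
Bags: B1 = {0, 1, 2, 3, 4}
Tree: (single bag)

Every vertex of G appears in some bag (union = {0, 1, 2, 3, 4}); every edge is covered by a bag; and for each vertex v the set of bags containing v is connected in the bag tree. The decomposition is therefore valid. The largest bag has 5 vertices, so the width is 4.

Yes; width 4.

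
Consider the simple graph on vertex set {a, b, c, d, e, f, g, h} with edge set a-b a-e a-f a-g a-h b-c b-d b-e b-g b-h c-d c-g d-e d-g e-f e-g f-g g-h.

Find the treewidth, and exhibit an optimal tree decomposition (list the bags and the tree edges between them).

Treewidth 3.
One such decomposition:
Bags: B1 = {b, d, e, g}  B2 = {a, b, e, g}  B3 = {b, c, d, g}  B4 = {a, b, g, h}  B5 = {a, e, f, g}
Tree: B1–B2, B1–B3, B2–B4, B2–B5

Each bag holds 4 vertices, so the decomposition has width 3, which upper-bounds the treewidth. On the other hand G contains the 4-clique {a, e, f, g}. A clique must lie in a single bag of any decomposition, so no decomposition can have width below 3. Hence tw(G) = 3 exactly.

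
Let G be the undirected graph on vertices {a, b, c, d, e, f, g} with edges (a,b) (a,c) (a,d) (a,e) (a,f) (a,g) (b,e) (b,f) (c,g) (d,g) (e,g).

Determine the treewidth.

2

A width-2 tree decomposition is:
Bags: B1 = {a, e, g}  B2 = {a, d, g}  B3 = {a, c, g}  B4 = {a, b, e}  B5 = {a, b, f}
Tree: B1–B2, B1–B3, B1–B4, B4–B5
Each bag holds 3 vertices, so the decomposition has width 2, which upper-bounds the treewidth. For the lower bound, the 3 vertices {a, d, g} are pairwise adjacent, and any tree decomposition puts a clique entirely inside one bag — forcing width ≥ 2. Hence tw(G) = 2 exactly.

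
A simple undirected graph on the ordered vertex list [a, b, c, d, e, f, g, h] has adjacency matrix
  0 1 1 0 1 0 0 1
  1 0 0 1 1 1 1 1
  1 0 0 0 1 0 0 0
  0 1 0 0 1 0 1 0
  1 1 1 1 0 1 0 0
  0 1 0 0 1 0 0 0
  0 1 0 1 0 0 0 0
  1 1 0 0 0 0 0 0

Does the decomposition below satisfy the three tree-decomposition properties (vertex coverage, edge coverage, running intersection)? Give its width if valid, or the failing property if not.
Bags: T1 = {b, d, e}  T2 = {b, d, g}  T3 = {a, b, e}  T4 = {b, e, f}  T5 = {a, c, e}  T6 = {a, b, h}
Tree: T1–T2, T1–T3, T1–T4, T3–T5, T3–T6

Yes; width 2.

Every vertex of G appears in some bag (union = {a, b, c, d, e, f, g, h}); every edge is covered by a bag; and for each vertex v the set of bags containing v is connected in the bag tree. The decomposition is therefore valid. The largest bag has 3 vertices, so the width is 2.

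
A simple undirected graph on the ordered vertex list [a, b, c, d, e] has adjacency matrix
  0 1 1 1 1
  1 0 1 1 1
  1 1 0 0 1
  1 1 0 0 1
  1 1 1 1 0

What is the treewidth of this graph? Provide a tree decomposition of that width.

The largest bag has 4 vertices, giving width 3; this decomposition certifies tw(G) ≤ 3. For the lower bound, the 4 vertices {a, b, d, e} are pairwise adjacent, and any tree decomposition puts a clique entirely inside one bag — forcing width ≥ 3. The upper and lower bounds meet at 3, so that is the treewidth.

Treewidth 3.
One optimal decomposition is:
Bags: B1 = {a, b, d, e}  B2 = {a, b, c, e}
Tree: B1–B2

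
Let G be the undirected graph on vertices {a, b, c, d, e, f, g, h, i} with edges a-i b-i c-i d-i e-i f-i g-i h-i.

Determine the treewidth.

1

A width-1 tree decomposition is:
Bags: B1 = {h, i}  B2 = {a, i}  B3 = {b, i}  B4 = {c, i}  B5 = {e, i}  B6 = {g, i}  B7 = {d, i}  B8 = {f, i}
Tree: B1–B2, B1–B3, B2–B4, B2–B5, B2–B6, B1–B7, B7–B8
Every bag has size at most 2, so the width is 2 − 1 = 1 and tw(G) ≤ 1. Since G has at least one edge (e.g. i–h), it is not an edgeless graph, so tw(G) ≥ 1. Combining the bounds, tw(G) = 1.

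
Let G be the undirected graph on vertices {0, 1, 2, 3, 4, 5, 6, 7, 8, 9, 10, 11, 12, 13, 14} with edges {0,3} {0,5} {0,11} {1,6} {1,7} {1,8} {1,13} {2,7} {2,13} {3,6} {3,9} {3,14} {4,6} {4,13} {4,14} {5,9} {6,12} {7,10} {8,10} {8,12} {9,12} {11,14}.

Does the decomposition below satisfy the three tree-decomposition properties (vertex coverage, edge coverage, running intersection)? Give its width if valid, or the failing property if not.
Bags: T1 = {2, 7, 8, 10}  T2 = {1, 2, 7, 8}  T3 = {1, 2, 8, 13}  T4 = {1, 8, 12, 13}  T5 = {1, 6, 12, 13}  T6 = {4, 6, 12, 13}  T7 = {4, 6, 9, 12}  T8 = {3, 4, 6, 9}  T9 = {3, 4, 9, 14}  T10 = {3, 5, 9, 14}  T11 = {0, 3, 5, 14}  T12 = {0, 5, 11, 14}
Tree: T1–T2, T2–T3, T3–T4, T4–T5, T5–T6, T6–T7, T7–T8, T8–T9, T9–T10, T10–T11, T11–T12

Vertex coverage: the bags together contain {0, 1, 2, 3, 4, 5, 6, 7, 8, 9, 10, 11, 12, 13, 14}, the full vertex set. Edge coverage: each edge of G has both endpoints in at least one bag. Running intersection: for every vertex, the bags containing it form a connected subtree. All three properties hold, so this is a valid tree decomposition of width max|bag| − 1 = 3, and hence tw(G) ≤ 3.

Yes; width 3.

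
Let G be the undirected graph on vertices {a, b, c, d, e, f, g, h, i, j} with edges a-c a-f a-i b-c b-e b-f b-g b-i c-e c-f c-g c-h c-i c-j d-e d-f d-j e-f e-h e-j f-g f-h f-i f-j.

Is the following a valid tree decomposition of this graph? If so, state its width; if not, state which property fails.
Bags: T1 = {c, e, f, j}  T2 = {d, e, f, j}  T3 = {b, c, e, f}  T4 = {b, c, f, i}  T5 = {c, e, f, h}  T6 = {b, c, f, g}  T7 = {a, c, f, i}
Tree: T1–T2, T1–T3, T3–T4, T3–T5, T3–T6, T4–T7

Yes; width 3.

Vertex coverage: the bags together contain {a, b, c, d, e, f, g, h, i, j}, the full vertex set. Edge coverage: each edge of G has both endpoints in at least one bag. Running intersection: for every vertex, the bags containing it form a connected subtree. All three properties hold, so this is a valid tree decomposition of width max|bag| − 1 = 3, and hence tw(G) ≤ 3.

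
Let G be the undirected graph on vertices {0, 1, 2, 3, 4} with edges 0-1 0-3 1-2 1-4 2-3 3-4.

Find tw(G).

A width-2 tree decomposition is:
Bags: B1 = {1, 3, 4}  B2 = {0, 1, 3}  B3 = {1, 2, 3}
Tree: B1–B2, B2–B3
The largest bag has 3 vertices, giving width 2; this decomposition certifies tw(G) ≤ 2. For the lower bound, G contains the cycle 1–4–3–0–1, so G is not a forest; only forests have treewidth ≤ 1, hence tw(G) ≥ 2. The upper and lower bounds meet at 2, so that is the treewidth.

2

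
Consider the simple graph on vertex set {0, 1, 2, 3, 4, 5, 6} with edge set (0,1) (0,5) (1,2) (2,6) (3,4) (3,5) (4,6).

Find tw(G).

A width-2 tree decomposition is:
Bags: B1 = {0, 1, 5}  B2 = {1, 3, 5}  B3 = {1, 3, 4}  B4 = {1, 4, 6}  B5 = {1, 2, 6}
Tree: B1–B2, B2–B3, B3–B4, B4–B5
The largest bag has 3 vertices, giving width 2; this decomposition certifies tw(G) ≤ 2. The edges 1–0–5–3–4–6–2–1 form a cycle, so G is not a tree and its treewidth is at least 2. Hence tw(G) = 2 exactly.

2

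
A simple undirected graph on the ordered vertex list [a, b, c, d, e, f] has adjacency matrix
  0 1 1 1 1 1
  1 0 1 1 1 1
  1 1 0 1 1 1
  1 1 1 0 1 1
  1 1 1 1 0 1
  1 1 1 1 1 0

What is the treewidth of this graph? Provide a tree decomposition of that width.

Treewidth 5.
Bags: B1 = {a, b, c, d, e, f}
Tree: (single bag)

A single bag containing all 6 vertices is trivially a valid decomposition of width 5. For the lower bound, the 6 vertices {a, b, c, d, e, f} are pairwise adjacent, and any tree decomposition puts a clique entirely inside one bag — forcing width ≥ 5. Hence tw(G) = 5 exactly.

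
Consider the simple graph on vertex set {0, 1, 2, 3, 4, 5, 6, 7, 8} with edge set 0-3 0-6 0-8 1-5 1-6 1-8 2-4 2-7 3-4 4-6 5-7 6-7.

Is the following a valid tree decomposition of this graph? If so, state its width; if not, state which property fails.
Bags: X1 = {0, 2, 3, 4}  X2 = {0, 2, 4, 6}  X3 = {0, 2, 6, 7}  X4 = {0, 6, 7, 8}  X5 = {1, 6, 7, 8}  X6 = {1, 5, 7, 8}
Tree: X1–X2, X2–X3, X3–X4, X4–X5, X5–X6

Yes; width 3.

Vertex coverage: the bags together contain {0, 1, 2, 3, 4, 5, 6, 7, 8}, the full vertex set. Edge coverage: each edge of G has both endpoints in at least one bag. Running intersection: for every vertex, the bags containing it form a connected subtree. All three properties hold, so this is a valid tree decomposition of width max|bag| − 1 = 3, and hence tw(G) ≤ 3.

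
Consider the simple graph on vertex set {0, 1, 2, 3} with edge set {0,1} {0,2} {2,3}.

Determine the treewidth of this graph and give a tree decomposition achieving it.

Treewidth 1.
Bags: B1 = {2, 3}  B2 = {0, 2}  B3 = {0, 1}
Tree: B1–B2, B2–B3

Each bag holds 2 vertices, so the decomposition has width 1, which upper-bounds the treewidth. Any graph with an edge has treewidth ≥ 1, and G has the edge 2–3. Combining the bounds, tw(G) = 1.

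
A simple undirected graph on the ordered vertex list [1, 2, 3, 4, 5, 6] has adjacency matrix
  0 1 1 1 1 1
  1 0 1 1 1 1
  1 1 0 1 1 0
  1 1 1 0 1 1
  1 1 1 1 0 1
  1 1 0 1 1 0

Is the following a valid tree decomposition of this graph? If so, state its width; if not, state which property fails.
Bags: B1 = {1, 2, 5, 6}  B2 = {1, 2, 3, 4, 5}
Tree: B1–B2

A tree decomposition must satisfy three properties: every vertex lies in some bag; for every edge, both endpoints lie together in some bag; and for every vertex, the bags containing it form a connected subtree. Here edge (4,6) lies in no bag, so the decomposition is invalid.

No — edge (4,6) lies in no bag.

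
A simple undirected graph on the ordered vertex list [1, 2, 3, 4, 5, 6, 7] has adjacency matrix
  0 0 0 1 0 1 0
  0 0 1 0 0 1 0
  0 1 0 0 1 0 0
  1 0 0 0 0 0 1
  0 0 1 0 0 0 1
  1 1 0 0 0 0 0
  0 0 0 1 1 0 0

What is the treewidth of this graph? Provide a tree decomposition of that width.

Every bag has size at most 3, so the width is 3 − 1 = 2 and tw(G) ≤ 2. For the lower bound, G contains the cycle 7–5–3–2–6–1–4–7, so G is not a forest; only forests have treewidth ≤ 1, hence tw(G) ≥ 2. Hence tw(G) = 2 exactly.

Treewidth 2.
One such decomposition:
Bags: B1 = {3, 5, 7}  B2 = {2, 3, 7}  B3 = {2, 6, 7}  B4 = {1, 6, 7}  B5 = {1, 4, 7}
Tree: B1–B2, B2–B3, B3–B4, B4–B5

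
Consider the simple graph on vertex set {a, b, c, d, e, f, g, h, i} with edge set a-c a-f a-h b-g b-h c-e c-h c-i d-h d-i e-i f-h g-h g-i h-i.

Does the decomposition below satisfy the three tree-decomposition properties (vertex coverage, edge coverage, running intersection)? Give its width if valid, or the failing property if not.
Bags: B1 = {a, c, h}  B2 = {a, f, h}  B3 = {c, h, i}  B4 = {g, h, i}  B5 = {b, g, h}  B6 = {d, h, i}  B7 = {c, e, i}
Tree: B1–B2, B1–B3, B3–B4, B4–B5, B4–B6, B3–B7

Vertex coverage: the bags together contain {a, b, c, d, e, f, g, h, i}, the full vertex set. Edge coverage: each edge of G has both endpoints in at least one bag. Running intersection: for every vertex, the bags containing it form a connected subtree. All three properties hold, so this is a valid tree decomposition of width max|bag| − 1 = 2, and hence tw(G) ≤ 2.

Yes; width 2.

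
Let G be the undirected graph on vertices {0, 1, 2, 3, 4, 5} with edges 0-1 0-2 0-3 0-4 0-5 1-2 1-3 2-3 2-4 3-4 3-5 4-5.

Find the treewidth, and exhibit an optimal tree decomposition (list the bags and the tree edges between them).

Every bag has size at most 4, so the width is 4 − 1 = 3 and tw(G) ≤ 3. Conversely, {0, 1, 2, 3} is a clique of size 4, and the vertices of any clique must share a bag in every tree decomposition; so some bag has ≥ 4 vertices and tw(G) ≥ 3. Therefore the treewidth is 3.

Treewidth 3.
Bags: B1 = {0, 1, 2, 3}  B2 = {0, 2, 3, 4}  B3 = {0, 3, 4, 5}
Tree: B1–B2, B2–B3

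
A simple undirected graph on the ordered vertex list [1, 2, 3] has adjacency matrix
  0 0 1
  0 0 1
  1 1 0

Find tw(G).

A width-1 tree decomposition is:
Bags: B1 = {1, 3}  B2 = {2, 3}
Tree: B1–B2
Each bag holds 2 vertices, so the decomposition has width 1, which upper-bounds the treewidth. G has an edge, so its treewidth is at least 1. The upper and lower bounds meet at 1, so that is the treewidth.

1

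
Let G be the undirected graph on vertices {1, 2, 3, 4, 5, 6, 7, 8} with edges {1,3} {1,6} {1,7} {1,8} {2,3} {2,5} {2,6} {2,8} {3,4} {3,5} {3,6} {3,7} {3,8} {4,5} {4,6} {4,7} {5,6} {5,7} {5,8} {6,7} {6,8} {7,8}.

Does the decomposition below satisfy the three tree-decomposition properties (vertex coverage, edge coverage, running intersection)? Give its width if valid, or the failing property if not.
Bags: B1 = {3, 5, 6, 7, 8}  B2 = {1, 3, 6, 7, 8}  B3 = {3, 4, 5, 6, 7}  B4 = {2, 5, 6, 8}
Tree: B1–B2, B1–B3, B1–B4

No — edge (3,2) lies in no bag.

A tree decomposition must satisfy three properties: every vertex lies in some bag; for every edge, both endpoints lie together in some bag; and for every vertex, the bags containing it form a connected subtree. Here edge (3,2) lies in no bag, so the decomposition is invalid.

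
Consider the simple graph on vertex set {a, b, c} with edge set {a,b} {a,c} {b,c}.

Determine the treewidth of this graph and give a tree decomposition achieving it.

With just one bag of size 3, the width is 3 − 1 = 2, so tw(G) ≤ 2. On the other hand G contains the 3-clique {a, b, c}. A clique must lie in a single bag of any decomposition, so no decomposition can have width below 2. The upper and lower bounds meet at 2, so that is the treewidth.

Treewidth 2.
Bags: B1 = {a, b, c}
Tree: (single bag)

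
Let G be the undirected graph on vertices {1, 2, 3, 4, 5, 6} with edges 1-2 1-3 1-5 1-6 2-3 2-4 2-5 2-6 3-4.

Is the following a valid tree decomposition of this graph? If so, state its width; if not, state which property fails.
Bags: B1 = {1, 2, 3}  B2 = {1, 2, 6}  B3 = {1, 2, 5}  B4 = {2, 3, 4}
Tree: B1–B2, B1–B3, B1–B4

Yes; width 2.

Every vertex of G appears in some bag (union = {1, 2, 3, 4, 5, 6}); every edge is covered by a bag; and for each vertex v the set of bags containing v is connected in the bag tree. The decomposition is therefore valid. The largest bag has 3 vertices, so the width is 2.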